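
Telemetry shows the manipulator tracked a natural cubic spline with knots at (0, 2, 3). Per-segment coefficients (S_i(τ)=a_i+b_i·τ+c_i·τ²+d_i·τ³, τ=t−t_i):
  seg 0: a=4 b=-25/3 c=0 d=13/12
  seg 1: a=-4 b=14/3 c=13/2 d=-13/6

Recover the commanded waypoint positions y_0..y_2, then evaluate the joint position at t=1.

y_0 = S_0(0) = a_0 = 4
y_1 = S_1(0) = a_1 = -4
y_2 = S_1(1) = 5
t_q=1 is in segment 0 (τ=1); S_0(τ)=-13/4

y_0=4 y_1=-4 y_2=5
S(1) = -13/4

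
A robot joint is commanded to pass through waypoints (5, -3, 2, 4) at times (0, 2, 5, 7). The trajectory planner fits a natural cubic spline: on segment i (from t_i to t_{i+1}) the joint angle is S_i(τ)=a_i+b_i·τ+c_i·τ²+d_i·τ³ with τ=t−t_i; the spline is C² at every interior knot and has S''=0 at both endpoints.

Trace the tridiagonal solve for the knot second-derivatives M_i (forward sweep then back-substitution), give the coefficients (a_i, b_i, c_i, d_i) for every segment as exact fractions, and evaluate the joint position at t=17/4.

Δ: Δ0=-4, Δ1=5/3, Δ2=1
row 1: diag=10, rhs=34; c'=3/10, d'=17/5
row 2: denom=10−3·3/10=91/10; d'=(-4−3·17/5)/(91/10)=-142/91
back: M2=-142/91
back: M1=17/5−3/10·-142/91=352/91
M: M0=0, M1=352/91, M2=-142/91, M3=0
seg 0: a=5, c=M0/2=0, d=(M1−M0)/(6·2)=88/273, b=Δ0−h0·(2M0+M1)/6=-1444/273
seg 1: a=-3, c=M1/2=176/91, d=(M2−M1)/(6·3)=-19/63, b=Δ1−h1·(2M1+M2)/6=-388/273
seg 2: a=2, c=M2/2=-71/91, d=(M3−M2)/(6·2)=71/546, b=Δ2−h2·(2M2+M3)/6=557/273
t_q=17/4 → seg 1, τ=9/4; S=-3+-388/273·τ+176/91·τ²+-19/63·τ³=921/5824

  seg 0: a=5 b=-1444/273 c=0 d=88/273
  seg 1: a=-3 b=-388/273 c=176/91 d=-19/63
  seg 2: a=2 b=557/273 c=-71/91 d=71/546
S(17/4) = 921/5824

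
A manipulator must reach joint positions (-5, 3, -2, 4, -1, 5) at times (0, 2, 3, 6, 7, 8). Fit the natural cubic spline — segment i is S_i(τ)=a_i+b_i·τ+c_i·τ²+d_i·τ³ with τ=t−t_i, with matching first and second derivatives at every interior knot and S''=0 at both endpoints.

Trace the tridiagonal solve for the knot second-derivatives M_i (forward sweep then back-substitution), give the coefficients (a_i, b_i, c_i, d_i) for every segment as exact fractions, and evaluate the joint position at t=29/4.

  seg 0: a=-5 b=9448/1241 c=0 d=-1121/1241
  seg 1: a=3 b=-4004/1241 c=-6726/1241 d=4525/1241
  seg 2: a=-2 b=-3881/1241 c=6849/1241 d=-1576/1241
  seg 3: a=4 b=-5339/1241 c=-7335/1241 d=6469/1241
  seg 4: a=-1 b=-602/1241 c=12072/1241 d=-4024/1241
S(29/4) = -5599/9928

Δ: Δ0=4, Δ1=-5, Δ2=2, Δ3=-5, Δ4=6
row 1: diag=6, rhs=-54; c'=1/6, d'=-9
row 2: denom=8−1·1/6=47/6; d'=(42−1·-9)/(47/6)=306/47
row 3: denom=8−3·18/47=322/47; d'=(-42−3·306/47)/(322/47)=-1446/161
row 4: denom=4−1·47/322=1241/322; d'=(66−1·-1446/161)/(1241/322)=24144/1241
back: M4=24144/1241
back: M3=-1446/161−47/322·24144/1241=-14670/1241
back: M2=306/47−18/47·-14670/1241=13698/1241
back: M1=-9−1/6·13698/1241=-13452/1241
M: M0=0, M1=-13452/1241, M2=13698/1241, M3=-14670/1241, M4=24144/1241, M5=0
seg 0: a=-5, c=M0/2=0, d=(M1−M0)/(6·2)=-1121/1241, b=Δ0−h0·(2M0+M1)/6=9448/1241
seg 1: a=3, c=M1/2=-6726/1241, d=(M2−M1)/(6·1)=4525/1241, b=Δ1−h1·(2M1+M2)/6=-4004/1241
seg 2: a=-2, c=M2/2=6849/1241, d=(M3−M2)/(6·3)=-1576/1241, b=Δ2−h2·(2M2+M3)/6=-3881/1241
seg 3: a=4, c=M3/2=-7335/1241, d=(M4−M3)/(6·1)=6469/1241, b=Δ3−h3·(2M3+M4)/6=-5339/1241
seg 4: a=-1, c=M4/2=12072/1241, d=(M5−M4)/(6·1)=-4024/1241, b=Δ4−h4·(2M4+M5)/6=-602/1241
t_q=29/4 → seg 4, τ=1/4; S=-1+-602/1241·τ+12072/1241·τ²+-4024/1241·τ³=-5599/9928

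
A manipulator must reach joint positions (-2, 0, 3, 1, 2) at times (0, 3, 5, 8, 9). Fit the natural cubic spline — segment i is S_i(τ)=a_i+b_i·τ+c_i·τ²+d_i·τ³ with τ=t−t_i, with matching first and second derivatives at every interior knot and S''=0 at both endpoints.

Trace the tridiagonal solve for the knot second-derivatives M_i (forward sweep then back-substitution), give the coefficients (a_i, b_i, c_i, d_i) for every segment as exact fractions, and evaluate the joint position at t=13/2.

Δ: Δ0=2/3, Δ1=3/2, Δ2=-2/3, Δ3=1
row 1: diag=10, rhs=5; c'=1/5, d'=1/2
row 2: denom=10−2·1/5=48/5; d'=(-13−2·1/2)/(48/5)=-35/24
row 3: denom=8−3·5/16=113/16; d'=(10−3·-35/24)/(113/16)=230/113
back: M3=230/113
back: M2=-35/24−5/16·230/113=-710/339
back: M1=1/2−1/5·-710/339=623/678
M: M0=0, M1=623/678, M2=-710/339, M3=230/113, M4=0
seg 0: a=-2, c=M0/2=0, d=(M1−M0)/(6·3)=623/12204, b=Δ0−h0·(2M0+M1)/6=281/1356
seg 1: a=0, c=M1/2=623/1356, d=(M2−M1)/(6·2)=-227/904, b=Δ1−h1·(2M1+M2)/6=1075/678
seg 2: a=3, c=M2/2=-355/339, d=(M3−M2)/(6·3)=700/3051, b=Δ2−h2·(2M2+M3)/6=139/339
seg 3: a=1, c=M3/2=115/113, d=(M4−M3)/(6·1)=-115/339, b=Δ3−h3·(2M3+M4)/6=109/339
t_q=13/2 → seg 2, τ=3/2; S=3+139/339·τ+-355/339·τ²+700/3051·τ³=919/452

  seg 0: a=-2 b=281/1356 c=0 d=623/12204
  seg 1: a=0 b=1075/678 c=623/1356 d=-227/904
  seg 2: a=3 b=139/339 c=-355/339 d=700/3051
  seg 3: a=1 b=109/339 c=115/113 d=-115/339
S(13/2) = 919/452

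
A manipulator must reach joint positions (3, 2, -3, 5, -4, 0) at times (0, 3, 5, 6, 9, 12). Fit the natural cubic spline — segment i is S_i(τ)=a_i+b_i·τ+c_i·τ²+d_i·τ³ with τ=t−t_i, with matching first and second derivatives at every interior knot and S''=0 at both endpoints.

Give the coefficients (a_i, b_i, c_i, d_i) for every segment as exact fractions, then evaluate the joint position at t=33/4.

Δ: Δ0=-1/3, Δ1=-5/2, Δ2=8, Δ3=-3, Δ4=4/3
row 1: diag=10, rhs=-13; c'=1/5, d'=-13/10
row 2: denom=6−2·1/5=28/5; d'=(63−2·-13/10)/(28/5)=82/7
row 3: denom=8−1·5/28=219/28; d'=(-66−1·82/7)/(219/28)=-2176/219
row 4: denom=12−3·28/73=792/73; d'=(26−3·-2176/219)/(792/73)=679/132
back: M4=679/132
back: M3=-2176/219−28/73·679/132=-131/11
back: M2=82/7−5/28·-131/11=609/44
back: M1=-13/10−1/5·609/44=-179/44
M: M0=0, M1=-179/44, M2=609/44, M3=-131/11, M4=679/132, M5=0
seg 0: a=3, c=M0/2=0, d=(M1−M0)/(6·3)=-179/792, b=Δ0−h0·(2M0+M1)/6=449/264
seg 1: a=2, c=M1/2=-179/88, d=(M2−M1)/(6·2)=197/132, b=Δ1−h1·(2M1+M2)/6=-581/132
seg 2: a=-3, c=M2/2=609/88, d=(M3−M2)/(6·1)=-103/24, b=Δ2−h2·(2M2+M3)/6=709/132
seg 3: a=5, c=M3/2=-131/22, d=(M4−M3)/(6·3)=2251/2376, b=Δ3−h3·(2M3+M4)/6=1673/264
seg 4: a=-4, c=M4/2=679/264, d=(M5−M4)/(6·3)=-679/2376, b=Δ4−h4·(2M4+M5)/6=-503/132
t_q=33/4 → seg 3, τ=9/4; S=5+1673/264·τ+-131/22·τ²+2251/2376·τ³=-535/5632

  seg 0: a=3 b=449/264 c=0 d=-179/792
  seg 1: a=2 b=-581/132 c=-179/88 d=197/132
  seg 2: a=-3 b=709/132 c=609/88 d=-103/24
  seg 3: a=5 b=1673/264 c=-131/22 d=2251/2376
  seg 4: a=-4 b=-503/132 c=679/264 d=-679/2376
S(33/4) = -535/5632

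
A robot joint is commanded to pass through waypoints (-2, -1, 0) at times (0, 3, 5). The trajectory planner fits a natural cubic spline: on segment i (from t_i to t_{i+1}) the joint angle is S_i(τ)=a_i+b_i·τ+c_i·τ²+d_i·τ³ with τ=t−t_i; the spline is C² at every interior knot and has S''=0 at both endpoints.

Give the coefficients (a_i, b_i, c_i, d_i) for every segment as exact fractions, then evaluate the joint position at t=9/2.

  seg 0: a=-2 b=17/60 c=0 d=1/180
  seg 1: a=-1 b=13/30 c=1/20 d=-1/120
S(9/2) = -17/64

Δ: Δ0=1/3, Δ1=1/2
row 1: diag=10, rhs=1; c'=1/5, d'=1/10
back: M1=1/10
M: M0=0, M1=1/10, M2=0
seg 0: a=-2, c=M0/2=0, d=(M1−M0)/(6·3)=1/180, b=Δ0−h0·(2M0+M1)/6=17/60
seg 1: a=-1, c=M1/2=1/20, d=(M2−M1)/(6·2)=-1/120, b=Δ1−h1·(2M1+M2)/6=13/30
t_q=9/2 → seg 1, τ=3/2; S=-1+13/30·τ+1/20·τ²+-1/120·τ³=-17/64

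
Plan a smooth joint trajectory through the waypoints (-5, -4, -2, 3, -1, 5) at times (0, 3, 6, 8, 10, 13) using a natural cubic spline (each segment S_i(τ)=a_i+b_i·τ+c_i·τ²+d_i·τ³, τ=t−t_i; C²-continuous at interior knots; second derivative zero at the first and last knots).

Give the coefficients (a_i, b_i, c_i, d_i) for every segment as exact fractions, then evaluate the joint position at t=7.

Δ: Δ0=1/3, Δ1=2/3, Δ2=5/2, Δ3=-2, Δ4=2
row 1: diag=12, rhs=2; c'=1/4, d'=1/6
row 2: denom=10−3·1/4=37/4; d'=(11−3·1/6)/(37/4)=42/37
row 3: denom=8−2·8/37=280/37; d'=(-27−2·42/37)/(280/37)=-1083/280
row 4: denom=10−2·37/140=663/70; d'=(24−2·-1083/280)/(663/70)=1481/442
back: M4=1481/442
back: M3=-1083/280−37/140·1481/442=-2101/442
back: M2=42/37−8/37·-2101/442=478/221
back: M1=1/6−1/4·478/221=-248/663
M: M0=0, M1=-248/663, M2=478/221, M3=-2101/442, M4=1481/442, M5=0
seg 0: a=-5, c=M0/2=0, d=(M1−M0)/(6·3)=-124/5967, b=Δ0−h0·(2M0+M1)/6=115/221
seg 1: a=-4, c=M1/2=-124/663, d=(M2−M1)/(6·3)=841/5967, b=Δ1−h1·(2M1+M2)/6=-9/221
seg 2: a=-2, c=M2/2=239/221, d=(M3−M2)/(6·2)=-1019/1768, b=Δ2−h2·(2M2+M3)/6=584/221
seg 3: a=3, c=M3/2=-2101/884, d=(M4−M3)/(6·2)=597/884, b=Δ3−h3·(2M3+M4)/6=23/442
seg 4: a=-1, c=M4/2=1481/884, d=(M5−M4)/(6·3)=-1481/7956, b=Δ4−h4·(2M4+M5)/6=-597/442
t_q=7 → seg 2, τ=1; S=-2+584/221·τ+239/221·τ²+-1019/1768·τ³=2029/1768

  seg 0: a=-5 b=115/221 c=0 d=-124/5967
  seg 1: a=-4 b=-9/221 c=-124/663 d=841/5967
  seg 2: a=-2 b=584/221 c=239/221 d=-1019/1768
  seg 3: a=3 b=23/442 c=-2101/884 d=597/884
  seg 4: a=-1 b=-597/442 c=1481/884 d=-1481/7956
S(7) = 2029/1768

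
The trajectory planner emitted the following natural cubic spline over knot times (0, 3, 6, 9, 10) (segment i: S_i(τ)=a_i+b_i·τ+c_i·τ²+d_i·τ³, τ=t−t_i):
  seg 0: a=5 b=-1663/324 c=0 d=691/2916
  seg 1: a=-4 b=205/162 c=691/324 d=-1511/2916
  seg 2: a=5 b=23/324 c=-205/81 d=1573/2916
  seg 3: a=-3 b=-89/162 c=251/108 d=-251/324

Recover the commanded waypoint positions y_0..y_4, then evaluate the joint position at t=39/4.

y_0 = S_0(0) = a_0 = 5
y_1 = S_1(0) = a_1 = -4
y_2 = S_2(0) = a_2 = 5
y_3 = S_3(0) = a_3 = -3
y_4 = S_3(1) = -2
t_q=39/4 is in segment 3 (τ=3/4); S_3(τ)=-16807/6912

y_0=5 y_1=-4 y_2=5 y_3=-3 y_4=-2
S(39/4) = -16807/6912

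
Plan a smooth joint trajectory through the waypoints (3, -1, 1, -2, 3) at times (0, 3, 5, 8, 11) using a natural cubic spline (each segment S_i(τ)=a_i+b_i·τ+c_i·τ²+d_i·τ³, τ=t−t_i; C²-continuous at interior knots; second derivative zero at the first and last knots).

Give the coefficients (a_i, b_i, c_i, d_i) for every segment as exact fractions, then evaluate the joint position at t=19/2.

  seg 0: a=3 b=-265/118 c=0 d=323/3186
  seg 1: a=-1 b=29/59 c=323/354 d=-233/708
  seg 2: a=1 b=34/177 c=-188/177 d=353/1593
  seg 3: a=-2 b=-35/177 c=55/59 d=-55/531
S(19/2) = -259/472

Δ: Δ0=-4/3, Δ1=1, Δ2=-1, Δ3=5/3
row 1: diag=10, rhs=14; c'=1/5, d'=7/5
row 2: denom=10−2·1/5=48/5; d'=(-12−2·7/5)/(48/5)=-37/24
row 3: denom=12−3·5/16=177/16; d'=(16−3·-37/24)/(177/16)=110/59
back: M3=110/59
back: M2=-37/24−5/16·110/59=-376/177
back: M1=7/5−1/5·-376/177=323/177
M: M0=0, M1=323/177, M2=-376/177, M3=110/59, M4=0
seg 0: a=3, c=M0/2=0, d=(M1−M0)/(6·3)=323/3186, b=Δ0−h0·(2M0+M1)/6=-265/118
seg 1: a=-1, c=M1/2=323/354, d=(M2−M1)/(6·2)=-233/708, b=Δ1−h1·(2M1+M2)/6=29/59
seg 2: a=1, c=M2/2=-188/177, d=(M3−M2)/(6·3)=353/1593, b=Δ2−h2·(2M2+M3)/6=34/177
seg 3: a=-2, c=M3/2=55/59, d=(M4−M3)/(6·3)=-55/531, b=Δ3−h3·(2M3+M4)/6=-35/177
t_q=19/2 → seg 3, τ=3/2; S=-2+-35/177·τ+55/59·τ²+-55/531·τ³=-259/472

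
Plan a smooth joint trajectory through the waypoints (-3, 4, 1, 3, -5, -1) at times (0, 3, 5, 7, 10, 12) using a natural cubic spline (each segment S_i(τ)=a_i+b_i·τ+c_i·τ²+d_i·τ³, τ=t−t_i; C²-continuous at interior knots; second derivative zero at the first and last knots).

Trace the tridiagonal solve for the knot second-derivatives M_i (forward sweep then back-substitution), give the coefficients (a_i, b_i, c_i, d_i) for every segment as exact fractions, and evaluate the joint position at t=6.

  seg 0: a=-3 b=8363/2172 c=0 d=-3295/19548
  seg 1: a=4 b=-761/1086 c=-3295/2172 d=809/1448
  seg 2: a=1 b=-35/543 c=1993/1086 d=-1415/2172
  seg 3: a=3 b=-98/181 c=-1126/543 d=2224/4887
  seg 4: a=-5 b=-126/181 c=366/181 d=-61/181
S(6) = 4603/2172

Δ: Δ0=7/3, Δ1=-3/2, Δ2=1, Δ3=-8/3, Δ4=2
row 1: diag=10, rhs=-23; c'=1/5, d'=-23/10
row 2: denom=8−2·1/5=38/5; d'=(15−2·-23/10)/(38/5)=49/19
row 3: denom=10−2·5/19=180/19; d'=(-22−2·49/19)/(180/19)=-43/15
row 4: denom=10−3·19/60=181/20; d'=(28−3·-43/15)/(181/20)=732/181
back: M4=732/181
back: M3=-43/15−19/60·732/181=-2252/543
back: M2=49/19−5/19·-2252/543=1993/543
back: M1=-23/10−1/5·1993/543=-3295/1086
M: M0=0, M1=-3295/1086, M2=1993/543, M3=-2252/543, M4=732/181, M5=0
seg 0: a=-3, c=M0/2=0, d=(M1−M0)/(6·3)=-3295/19548, b=Δ0−h0·(2M0+M1)/6=8363/2172
seg 1: a=4, c=M1/2=-3295/2172, d=(M2−M1)/(6·2)=809/1448, b=Δ1−h1·(2M1+M2)/6=-761/1086
seg 2: a=1, c=M2/2=1993/1086, d=(M3−M2)/(6·2)=-1415/2172, b=Δ2−h2·(2M2+M3)/6=-35/543
seg 3: a=3, c=M3/2=-1126/543, d=(M4−M3)/(6·3)=2224/4887, b=Δ3−h3·(2M3+M4)/6=-98/181
seg 4: a=-5, c=M4/2=366/181, d=(M5−M4)/(6·2)=-61/181, b=Δ4−h4·(2M4+M5)/6=-126/181
t_q=6 → seg 2, τ=1; S=1+-35/543·τ+1993/1086·τ²+-1415/2172·τ³=4603/2172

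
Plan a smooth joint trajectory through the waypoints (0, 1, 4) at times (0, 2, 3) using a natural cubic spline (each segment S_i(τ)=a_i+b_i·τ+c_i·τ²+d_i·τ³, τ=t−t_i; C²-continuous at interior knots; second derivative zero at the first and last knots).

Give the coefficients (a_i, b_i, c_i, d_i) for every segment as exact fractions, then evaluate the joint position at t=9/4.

  seg 0: a=0 b=-1/3 c=0 d=5/24
  seg 1: a=1 b=13/6 c=5/4 d=-5/12
S(9/4) = 413/256

Δ: Δ0=1/2, Δ1=3
row 1: diag=6, rhs=15; c'=1/6, d'=5/2
back: M1=5/2
M: M0=0, M1=5/2, M2=0
seg 0: a=0, c=M0/2=0, d=(M1−M0)/(6·2)=5/24, b=Δ0−h0·(2M0+M1)/6=-1/3
seg 1: a=1, c=M1/2=5/4, d=(M2−M1)/(6·1)=-5/12, b=Δ1−h1·(2M1+M2)/6=13/6
t_q=9/4 → seg 1, τ=1/4; S=1+13/6·τ+5/4·τ²+-5/12·τ³=413/256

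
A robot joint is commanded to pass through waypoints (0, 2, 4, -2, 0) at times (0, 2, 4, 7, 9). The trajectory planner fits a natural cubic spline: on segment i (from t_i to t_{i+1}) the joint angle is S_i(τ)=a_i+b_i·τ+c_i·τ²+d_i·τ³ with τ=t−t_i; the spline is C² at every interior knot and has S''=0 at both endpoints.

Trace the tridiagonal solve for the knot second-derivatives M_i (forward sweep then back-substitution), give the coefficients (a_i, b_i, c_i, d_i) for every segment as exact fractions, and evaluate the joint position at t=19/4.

Δ: Δ0=1, Δ1=1, Δ2=-2, Δ3=1
row 1: diag=8, rhs=0; c'=1/4, d'=0
row 2: denom=10−2·1/4=19/2; d'=(-18−2·0)/(19/2)=-36/19
row 3: denom=10−3·6/19=172/19; d'=(18−3·-36/19)/(172/19)=225/86
back: M3=225/86
back: M2=-36/19−6/19·225/86=-117/43
back: M1=0−1/4·-117/43=117/172
M: M0=0, M1=117/172, M2=-117/43, M3=225/86, M4=0
seg 0: a=0, c=M0/2=0, d=(M1−M0)/(6·2)=39/688, b=Δ0−h0·(2M0+M1)/6=133/172
seg 1: a=2, c=M1/2=117/344, d=(M2−M1)/(6·2)=-195/688, b=Δ1−h1·(2M1+M2)/6=125/86
seg 2: a=4, c=M2/2=-117/86, d=(M3−M2)/(6·3)=51/172, b=Δ2−h2·(2M2+M3)/6=-101/172
seg 3: a=-2, c=M3/2=225/172, d=(M4−M3)/(6·2)=-75/344, b=Δ3−h3·(2M3+M4)/6=-32/43
t_q=19/4 → seg 2, τ=3/4; S=4+-101/172·τ+-117/86·τ²+51/172·τ³=32137/11008

  seg 0: a=0 b=133/172 c=0 d=39/688
  seg 1: a=2 b=125/86 c=117/344 d=-195/688
  seg 2: a=4 b=-101/172 c=-117/86 d=51/172
  seg 3: a=-2 b=-32/43 c=225/172 d=-75/344
S(19/4) = 32137/11008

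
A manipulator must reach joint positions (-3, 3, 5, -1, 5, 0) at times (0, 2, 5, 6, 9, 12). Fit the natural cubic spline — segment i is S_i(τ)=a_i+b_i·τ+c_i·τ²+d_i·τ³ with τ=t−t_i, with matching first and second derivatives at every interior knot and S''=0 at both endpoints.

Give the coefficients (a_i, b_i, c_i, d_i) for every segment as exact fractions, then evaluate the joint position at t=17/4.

  seg 0: a=-3 b=5747/2019 c=0 d=155/4038
  seg 1: a=3 b=6677/2019 c=155/673 d=-2242/6057
  seg 2: a=5 b=-10711/2019 c=-2087/673 d=4858/2019
  seg 3: a=-1 b=-8659/2019 c=2771/673 d=-12242/18171
  seg 4: a=5 b=4493/2019 c=-3929/2019 d=3929/18171
S(17/4) = 159165/21536

Δ: Δ0=3, Δ1=2/3, Δ2=-6, Δ3=2, Δ4=-5/3
row 1: diag=10, rhs=-14; c'=3/10, d'=-7/5
row 2: denom=8−3·3/10=71/10; d'=(-40−3·-7/5)/(71/10)=-358/71
row 3: denom=8−1·10/71=558/71; d'=(48−1·-358/71)/(558/71)=1883/279
row 4: denom=12−3·71/186=673/62; d'=(-22−3·1883/279)/(673/62)=-7858/2019
back: M4=-7858/2019
back: M3=1883/279−71/186·-7858/2019=5542/673
back: M2=-358/71−10/71·5542/673=-4174/673
back: M1=-7/5−3/10·-4174/673=310/673
M: M0=0, M1=310/673, M2=-4174/673, M3=5542/673, M4=-7858/2019, M5=0
seg 0: a=-3, c=M0/2=0, d=(M1−M0)/(6·2)=155/4038, b=Δ0−h0·(2M0+M1)/6=5747/2019
seg 1: a=3, c=M1/2=155/673, d=(M2−M1)/(6·3)=-2242/6057, b=Δ1−h1·(2M1+M2)/6=6677/2019
seg 2: a=5, c=M2/2=-2087/673, d=(M3−M2)/(6·1)=4858/2019, b=Δ2−h2·(2M2+M3)/6=-10711/2019
seg 3: a=-1, c=M3/2=2771/673, d=(M4−M3)/(6·3)=-12242/18171, b=Δ3−h3·(2M3+M4)/6=-8659/2019
seg 4: a=5, c=M4/2=-3929/2019, d=(M5−M4)/(6·3)=3929/18171, b=Δ4−h4·(2M4+M5)/6=4493/2019
t_q=17/4 → seg 1, τ=9/4; S=3+6677/2019·τ+155/673·τ²+-2242/6057·τ³=159165/21536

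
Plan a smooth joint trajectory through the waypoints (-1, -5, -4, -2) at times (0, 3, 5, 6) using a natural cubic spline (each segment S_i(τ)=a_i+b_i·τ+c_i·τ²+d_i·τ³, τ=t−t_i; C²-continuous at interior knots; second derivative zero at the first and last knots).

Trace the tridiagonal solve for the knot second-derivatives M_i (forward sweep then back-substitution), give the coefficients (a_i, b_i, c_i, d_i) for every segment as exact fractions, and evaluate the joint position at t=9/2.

  seg 0: a=-1 b=-37/21 c=0 d=1/21
  seg 1: a=-5 b=-10/21 c=3/7 d=5/168
  seg 2: a=-4 b=67/42 c=17/28 d=-17/84
S(9/2) = -2083/448

Δ: Δ0=-4/3, Δ1=1/2, Δ2=2
row 1: diag=10, rhs=11; c'=1/5, d'=11/10
row 2: denom=6−2·1/5=28/5; d'=(9−2·11/10)/(28/5)=17/14
back: M2=17/14
back: M1=11/10−1/5·17/14=6/7
M: M0=0, M1=6/7, M2=17/14, M3=0
seg 0: a=-1, c=M0/2=0, d=(M1−M0)/(6·3)=1/21, b=Δ0−h0·(2M0+M1)/6=-37/21
seg 1: a=-5, c=M1/2=3/7, d=(M2−M1)/(6·2)=5/168, b=Δ1−h1·(2M1+M2)/6=-10/21
seg 2: a=-4, c=M2/2=17/28, d=(M3−M2)/(6·1)=-17/84, b=Δ2−h2·(2M2+M3)/6=67/42
t_q=9/2 → seg 1, τ=3/2; S=-5+-10/21·τ+3/7·τ²+5/168·τ³=-2083/448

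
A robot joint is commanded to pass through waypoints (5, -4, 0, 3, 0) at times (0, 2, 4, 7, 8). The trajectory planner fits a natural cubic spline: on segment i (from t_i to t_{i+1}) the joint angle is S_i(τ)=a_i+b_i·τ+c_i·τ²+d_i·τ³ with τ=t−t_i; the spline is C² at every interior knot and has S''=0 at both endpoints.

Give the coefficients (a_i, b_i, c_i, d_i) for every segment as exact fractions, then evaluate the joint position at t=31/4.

Δ: Δ0=-9/2, Δ1=2, Δ2=1, Δ3=-3
row 1: diag=8, rhs=39; c'=1/4, d'=39/8
row 2: denom=10−2·1/4=19/2; d'=(-6−2·39/8)/(19/2)=-63/38
row 3: denom=8−3·6/19=134/19; d'=(-24−3·-63/38)/(134/19)=-723/268
back: M3=-723/268
back: M2=-63/38−6/19·-723/268=-54/67
back: M1=39/8−1/4·-54/67=2721/536
M: M0=0, M1=2721/536, M2=-54/67, M3=-723/268, M4=0
seg 0: a=5, c=M0/2=0, d=(M1−M0)/(6·2)=907/2144, b=Δ0−h0·(2M0+M1)/6=-3319/536
seg 1: a=-4, c=M1/2=2721/1072, d=(M2−M1)/(6·2)=-1051/2144, b=Δ1−h1·(2M1+M2)/6=-299/268
seg 2: a=0, c=M2/2=-27/67, d=(M3−M2)/(6·3)=-169/1608, b=Δ2−h2·(2M2+M3)/6=1691/536
seg 3: a=3, c=M3/2=-723/536, d=(M4−M3)/(6·1)=241/536, b=Δ3−h3·(2M3+M4)/6=-563/268
t_q=31/4 → seg 3, τ=3/4; S=3+-563/268·τ+-723/536·τ²+241/536·τ³=29343/34304

  seg 0: a=5 b=-3319/536 c=0 d=907/2144
  seg 1: a=-4 b=-299/268 c=2721/1072 d=-1051/2144
  seg 2: a=0 b=1691/536 c=-27/67 d=-169/1608
  seg 3: a=3 b=-563/268 c=-723/536 d=241/536
S(31/4) = 29343/34304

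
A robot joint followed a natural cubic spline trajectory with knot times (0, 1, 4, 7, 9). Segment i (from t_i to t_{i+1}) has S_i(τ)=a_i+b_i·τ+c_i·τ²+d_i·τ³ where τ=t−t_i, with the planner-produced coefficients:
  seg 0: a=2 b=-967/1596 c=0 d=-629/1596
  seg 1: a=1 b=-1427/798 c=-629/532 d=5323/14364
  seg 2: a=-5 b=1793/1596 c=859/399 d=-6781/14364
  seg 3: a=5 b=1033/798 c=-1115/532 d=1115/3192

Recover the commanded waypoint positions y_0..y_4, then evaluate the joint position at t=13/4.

y_0=2 y_1=1 y_2=-5 y_3=5 y_4=2
S(13/4) = -163019/34048

y_0 = S_0(0) = a_0 = 2
y_1 = S_1(0) = a_1 = 1
y_2 = S_2(0) = a_2 = -5
y_3 = S_3(0) = a_3 = 5
y_4 = S_3(2) = 2
t_q=13/4 is in segment 1 (τ=9/4); S_1(τ)=-163019/34048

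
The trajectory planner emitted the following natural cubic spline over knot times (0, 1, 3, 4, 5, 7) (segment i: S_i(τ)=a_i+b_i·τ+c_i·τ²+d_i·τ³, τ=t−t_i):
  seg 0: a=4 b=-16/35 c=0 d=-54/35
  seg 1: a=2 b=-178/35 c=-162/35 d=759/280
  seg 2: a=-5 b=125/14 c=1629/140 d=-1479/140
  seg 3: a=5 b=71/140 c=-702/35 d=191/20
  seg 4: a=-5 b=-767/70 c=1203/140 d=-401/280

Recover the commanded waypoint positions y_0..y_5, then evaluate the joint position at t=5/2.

y_0 = S_0(0) = a_0 = 4
y_1 = S_1(0) = a_1 = 2
y_2 = S_2(0) = a_2 = -5
y_3 = S_3(0) = a_3 = 5
y_4 = S_4(0) = a_4 = -5
y_5 = S_4(2) = -4
t_q=5/2 is in segment 1 (τ=3/2); S_1(τ)=-15443/2240

y_0=4 y_1=2 y_2=-5 y_3=5 y_4=-5 y_5=-4
S(5/2) = -15443/2240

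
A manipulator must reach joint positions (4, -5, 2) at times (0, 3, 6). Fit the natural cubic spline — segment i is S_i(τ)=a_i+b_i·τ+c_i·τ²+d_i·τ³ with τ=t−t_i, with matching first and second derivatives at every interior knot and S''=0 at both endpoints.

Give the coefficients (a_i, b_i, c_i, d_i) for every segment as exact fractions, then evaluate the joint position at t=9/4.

  seg 0: a=4 b=-13/3 c=0 d=4/27
  seg 1: a=-5 b=-1/3 c=4/3 d=-4/27
S(9/4) = -65/16

Δ: Δ0=-3, Δ1=7/3
row 1: diag=12, rhs=32; c'=1/4, d'=8/3
back: M1=8/3
M: M0=0, M1=8/3, M2=0
seg 0: a=4, c=M0/2=0, d=(M1−M0)/(6·3)=4/27, b=Δ0−h0·(2M0+M1)/6=-13/3
seg 1: a=-5, c=M1/2=4/3, d=(M2−M1)/(6·3)=-4/27, b=Δ1−h1·(2M1+M2)/6=-1/3
t_q=9/4 → seg 0, τ=9/4; S=4+-13/3·τ+0·τ²+4/27·τ³=-65/16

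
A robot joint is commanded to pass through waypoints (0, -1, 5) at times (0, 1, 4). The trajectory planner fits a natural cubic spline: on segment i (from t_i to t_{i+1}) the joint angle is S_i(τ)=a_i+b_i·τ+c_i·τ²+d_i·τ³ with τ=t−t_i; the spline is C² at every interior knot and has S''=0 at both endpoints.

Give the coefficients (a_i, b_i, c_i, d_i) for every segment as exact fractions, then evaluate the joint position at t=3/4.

  seg 0: a=0 b=-11/8 c=0 d=3/8
  seg 1: a=-1 b=-1/4 c=9/8 d=-1/8
S(3/4) = -447/512

Δ: Δ0=-1, Δ1=2
row 1: diag=8, rhs=18; c'=3/8, d'=9/4
back: M1=9/4
M: M0=0, M1=9/4, M2=0
seg 0: a=0, c=M0/2=0, d=(M1−M0)/(6·1)=3/8, b=Δ0−h0·(2M0+M1)/6=-11/8
seg 1: a=-1, c=M1/2=9/8, d=(M2−M1)/(6·3)=-1/8, b=Δ1−h1·(2M1+M2)/6=-1/4
t_q=3/4 → seg 0, τ=3/4; S=0+-11/8·τ+0·τ²+3/8·τ³=-447/512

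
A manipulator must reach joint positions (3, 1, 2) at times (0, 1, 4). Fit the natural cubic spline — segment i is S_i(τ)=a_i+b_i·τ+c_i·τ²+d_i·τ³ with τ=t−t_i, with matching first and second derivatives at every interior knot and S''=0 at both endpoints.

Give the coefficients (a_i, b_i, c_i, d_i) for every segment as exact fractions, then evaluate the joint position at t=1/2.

  seg 0: a=3 b=-55/24 c=0 d=7/24
  seg 1: a=1 b=-17/12 c=7/8 d=-7/72
S(1/2) = 121/64

Δ: Δ0=-2, Δ1=1/3
row 1: diag=8, rhs=14; c'=3/8, d'=7/4
back: M1=7/4
M: M0=0, M1=7/4, M2=0
seg 0: a=3, c=M0/2=0, d=(M1−M0)/(6·1)=7/24, b=Δ0−h0·(2M0+M1)/6=-55/24
seg 1: a=1, c=M1/2=7/8, d=(M2−M1)/(6·3)=-7/72, b=Δ1−h1·(2M1+M2)/6=-17/12
t_q=1/2 → seg 0, τ=1/2; S=3+-55/24·τ+0·τ²+7/24·τ³=121/64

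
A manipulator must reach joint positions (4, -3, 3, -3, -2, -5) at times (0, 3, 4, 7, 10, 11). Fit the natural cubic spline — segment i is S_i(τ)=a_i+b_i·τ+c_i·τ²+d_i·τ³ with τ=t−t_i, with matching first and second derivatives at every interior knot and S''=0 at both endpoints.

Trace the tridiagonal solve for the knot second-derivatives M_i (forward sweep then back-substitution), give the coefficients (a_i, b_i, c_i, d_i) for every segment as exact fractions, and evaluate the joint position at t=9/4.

  seg 0: a=4 b=-9797/1635 c=0 d=1994/4905
  seg 1: a=-3 b=8149/1635 c=1994/545 d=-4321/1635
  seg 2: a=3 b=1430/327 c=-2327/545 d=10523/14715
  seg 3: a=-3 b=-3167/1635 c=3542/1635 d=-6914/14715
  seg 4: a=-2 b=-2657/1635 c=-1124/545 d=1124/1635
S(9/4) = -84611/17440

Δ: Δ0=-7/3, Δ1=6, Δ2=-2, Δ3=1/3, Δ4=-3
row 1: diag=8, rhs=50; c'=1/8, d'=25/4
row 2: denom=8−1·1/8=63/8; d'=(-48−1·25/4)/(63/8)=-62/9
row 3: denom=12−3·8/21=76/7; d'=(14−3·-62/9)/(76/7)=182/57
row 4: denom=8−3·21/76=545/76; d'=(-20−3·182/57)/(545/76)=-2248/545
back: M4=-2248/545
back: M3=182/57−21/76·-2248/545=7084/1635
back: M2=-62/9−8/21·7084/1635=-4654/545
back: M1=25/4−1/8·-4654/545=3988/545
M: M0=0, M1=3988/545, M2=-4654/545, M3=7084/1635, M4=-2248/545, M5=0
seg 0: a=4, c=M0/2=0, d=(M1−M0)/(6·3)=1994/4905, b=Δ0−h0·(2M0+M1)/6=-9797/1635
seg 1: a=-3, c=M1/2=1994/545, d=(M2−M1)/(6·1)=-4321/1635, b=Δ1−h1·(2M1+M2)/6=8149/1635
seg 2: a=3, c=M2/2=-2327/545, d=(M3−M2)/(6·3)=10523/14715, b=Δ2−h2·(2M2+M3)/6=1430/327
seg 3: a=-3, c=M3/2=3542/1635, d=(M4−M3)/(6·3)=-6914/14715, b=Δ3−h3·(2M3+M4)/6=-3167/1635
seg 4: a=-2, c=M4/2=-1124/545, d=(M5−M4)/(6·1)=1124/1635, b=Δ4−h4·(2M4+M5)/6=-2657/1635
t_q=9/4 → seg 0, τ=9/4; S=4+-9797/1635·τ+0·τ²+1994/4905·τ³=-84611/17440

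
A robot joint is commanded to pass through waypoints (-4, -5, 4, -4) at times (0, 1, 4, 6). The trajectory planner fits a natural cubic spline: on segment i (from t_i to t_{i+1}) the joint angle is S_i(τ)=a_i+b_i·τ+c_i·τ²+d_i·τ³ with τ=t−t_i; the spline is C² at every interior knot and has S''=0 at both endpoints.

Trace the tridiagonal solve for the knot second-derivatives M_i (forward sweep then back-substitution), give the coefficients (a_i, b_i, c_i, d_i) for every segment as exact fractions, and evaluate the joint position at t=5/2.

  seg 0: a=-4 b=-132/71 c=0 d=61/71
  seg 1: a=-5 b=51/71 c=183/71 d=-43/71
  seg 2: a=4 b=-12/71 c=-204/71 d=34/71
S(5/2) = -95/568

Δ: Δ0=-1, Δ1=3, Δ2=-4
row 1: diag=8, rhs=24; c'=3/8, d'=3
row 2: denom=10−3·3/8=71/8; d'=(-42−3·3)/(71/8)=-408/71
back: M2=-408/71
back: M1=3−3/8·-408/71=366/71
M: M0=0, M1=366/71, M2=-408/71, M3=0
seg 0: a=-4, c=M0/2=0, d=(M1−M0)/(6·1)=61/71, b=Δ0−h0·(2M0+M1)/6=-132/71
seg 1: a=-5, c=M1/2=183/71, d=(M2−M1)/(6·3)=-43/71, b=Δ1−h1·(2M1+M2)/6=51/71
seg 2: a=4, c=M2/2=-204/71, d=(M3−M2)/(6·2)=34/71, b=Δ2−h2·(2M2+M3)/6=-12/71
t_q=5/2 → seg 1, τ=3/2; S=-5+51/71·τ+183/71·τ²+-43/71·τ³=-95/568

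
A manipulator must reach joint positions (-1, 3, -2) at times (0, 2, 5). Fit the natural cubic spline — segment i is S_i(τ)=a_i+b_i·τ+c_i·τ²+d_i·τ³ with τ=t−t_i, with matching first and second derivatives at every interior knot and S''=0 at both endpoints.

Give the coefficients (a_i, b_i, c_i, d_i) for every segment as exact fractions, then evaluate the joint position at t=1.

Δ: Δ0=2, Δ1=-5/3
row 1: diag=10, rhs=-22; c'=3/10, d'=-11/5
back: M1=-11/5
M: M0=0, M1=-11/5, M2=0
seg 0: a=-1, c=M0/2=0, d=(M1−M0)/(6·2)=-11/60, b=Δ0−h0·(2M0+M1)/6=41/15
seg 1: a=3, c=M1/2=-11/10, d=(M2−M1)/(6·3)=11/90, b=Δ1−h1·(2M1+M2)/6=8/15
t_q=1 → seg 0, τ=1; S=-1+41/15·τ+0·τ²+-11/60·τ³=31/20

  seg 0: a=-1 b=41/15 c=0 d=-11/60
  seg 1: a=3 b=8/15 c=-11/10 d=11/90
S(1) = 31/20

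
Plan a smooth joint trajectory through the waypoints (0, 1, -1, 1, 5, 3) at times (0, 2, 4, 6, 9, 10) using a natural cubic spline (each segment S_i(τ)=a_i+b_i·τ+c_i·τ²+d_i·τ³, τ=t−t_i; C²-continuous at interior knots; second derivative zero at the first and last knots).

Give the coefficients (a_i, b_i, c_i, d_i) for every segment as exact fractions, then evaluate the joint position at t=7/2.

Δ: Δ0=1/2, Δ1=-1, Δ2=1, Δ3=4/3, Δ4=-2
row 1: diag=8, rhs=-9; c'=1/4, d'=-9/8
row 2: denom=8−2·1/4=15/2; d'=(12−2·-9/8)/(15/2)=19/10
row 3: denom=10−2·4/15=142/15; d'=(2−2·19/10)/(142/15)=-27/142
row 4: denom=8−3·45/142=1001/142; d'=(-20−3·-27/142)/(1001/142)=-2759/1001
back: M4=-2759/1001
back: M3=-27/142−45/142·-2759/1001=684/1001
back: M2=19/10−4/15·684/1001=3439/2002
back: M1=-9/8−1/4·3439/2002=-1556/1001
M: M0=0, M1=-1556/1001, M2=3439/2002, M3=684/1001, M4=-2759/1001, M5=0
seg 0: a=0, c=M0/2=0, d=(M1−M0)/(6·2)=-389/3003, b=Δ0−h0·(2M0+M1)/6=6115/6006
seg 1: a=1, c=M1/2=-778/1001, d=(M2−M1)/(6·2)=6551/24024, b=Δ1−h1·(2M1+M2)/6=-3221/6006
seg 2: a=-1, c=M2/2=3439/4004, d=(M3−M2)/(6·2)=-2071/24024, b=Δ2−h2·(2M2+M3)/6=-160/429
seg 3: a=1, c=M3/2=342/1001, d=(M4−M3)/(6·3)=-313/1638, b=Δ3−h3·(2M3+M4)/6=937/462
seg 4: a=5, c=M4/2=-2759/2002, d=(M5−M4)/(6·1)=2759/6006, b=Δ4−h4·(2M4+M5)/6=-3247/3003
t_q=7/2 → seg 1, τ=3/2; S=1+-3221/6006·τ+-778/1001·τ²+6551/24024·τ³=-40545/64064

  seg 0: a=0 b=6115/6006 c=0 d=-389/3003
  seg 1: a=1 b=-3221/6006 c=-778/1001 d=6551/24024
  seg 2: a=-1 b=-160/429 c=3439/4004 d=-2071/24024
  seg 3: a=1 b=937/462 c=342/1001 d=-313/1638
  seg 4: a=5 b=-3247/3003 c=-2759/2002 d=2759/6006
S(7/2) = -40545/64064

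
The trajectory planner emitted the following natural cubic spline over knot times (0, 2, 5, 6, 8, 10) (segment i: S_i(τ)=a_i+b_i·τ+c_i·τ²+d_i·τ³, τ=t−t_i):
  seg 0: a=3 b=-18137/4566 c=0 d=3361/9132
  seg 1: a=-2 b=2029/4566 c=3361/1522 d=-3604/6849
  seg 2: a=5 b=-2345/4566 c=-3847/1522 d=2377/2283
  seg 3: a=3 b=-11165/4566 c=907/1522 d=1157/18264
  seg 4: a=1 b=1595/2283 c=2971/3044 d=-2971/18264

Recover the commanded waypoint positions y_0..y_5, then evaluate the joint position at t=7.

y_0=3 y_1=-2 y_2=5 y_3=3 y_4=1 y_5=5
S(7) = 7391/6088

y_0 = S_0(0) = a_0 = 3
y_1 = S_1(0) = a_1 = -2
y_2 = S_2(0) = a_2 = 5
y_3 = S_3(0) = a_3 = 3
y_4 = S_4(0) = a_4 = 1
y_5 = S_4(2) = 5
t_q=7 is in segment 3 (τ=1); S_3(τ)=7391/6088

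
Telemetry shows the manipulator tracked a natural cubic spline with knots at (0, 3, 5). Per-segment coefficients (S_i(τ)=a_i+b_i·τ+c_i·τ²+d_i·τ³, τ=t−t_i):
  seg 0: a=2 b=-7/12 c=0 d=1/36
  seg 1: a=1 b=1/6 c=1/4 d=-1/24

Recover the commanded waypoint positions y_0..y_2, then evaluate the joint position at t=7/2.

y_0 = S_0(0) = a_0 = 2
y_1 = S_1(0) = a_1 = 1
y_2 = S_1(2) = 2
t_q=7/2 is in segment 1 (τ=1/2); S_1(τ)=73/64

y_0=2 y_1=1 y_2=2
S(7/2) = 73/64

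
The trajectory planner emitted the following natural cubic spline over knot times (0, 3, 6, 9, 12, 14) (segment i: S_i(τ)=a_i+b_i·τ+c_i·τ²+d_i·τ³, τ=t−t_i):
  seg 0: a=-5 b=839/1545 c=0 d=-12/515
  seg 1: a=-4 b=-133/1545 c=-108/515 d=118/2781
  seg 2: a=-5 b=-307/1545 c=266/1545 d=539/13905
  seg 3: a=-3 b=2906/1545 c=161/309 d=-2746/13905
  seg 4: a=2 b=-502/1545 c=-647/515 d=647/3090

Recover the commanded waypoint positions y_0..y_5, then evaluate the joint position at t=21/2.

y_0 = S_0(0) = a_0 = -5
y_1 = S_1(0) = a_1 = -4
y_2 = S_2(0) = a_2 = -5
y_3 = S_3(0) = a_3 = -3
y_4 = S_4(0) = a_4 = 2
y_5 = S_4(2) = -2
t_q=21/2 is in segment 3 (τ=3/2); S_3(τ)=337/1030

y_0=-5 y_1=-4 y_2=-5 y_3=-3 y_4=2 y_5=-2
S(21/2) = 337/1030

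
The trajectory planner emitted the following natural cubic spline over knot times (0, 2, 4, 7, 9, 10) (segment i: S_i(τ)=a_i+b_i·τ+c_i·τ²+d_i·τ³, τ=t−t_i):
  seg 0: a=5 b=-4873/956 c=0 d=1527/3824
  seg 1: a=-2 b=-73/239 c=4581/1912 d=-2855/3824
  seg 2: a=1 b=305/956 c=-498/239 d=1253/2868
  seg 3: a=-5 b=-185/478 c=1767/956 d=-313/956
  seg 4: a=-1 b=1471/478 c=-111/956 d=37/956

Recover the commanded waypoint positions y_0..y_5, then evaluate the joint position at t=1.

y_0=5 y_1=-2 y_2=1 y_3=-5 y_4=-1 y_5=2
S(1) = 1155/3824

y_0 = S_0(0) = a_0 = 5
y_1 = S_1(0) = a_1 = -2
y_2 = S_2(0) = a_2 = 1
y_3 = S_3(0) = a_3 = -5
y_4 = S_4(0) = a_4 = -1
y_5 = S_4(1) = 2
t_q=1 is in segment 0 (τ=1); S_0(τ)=1155/3824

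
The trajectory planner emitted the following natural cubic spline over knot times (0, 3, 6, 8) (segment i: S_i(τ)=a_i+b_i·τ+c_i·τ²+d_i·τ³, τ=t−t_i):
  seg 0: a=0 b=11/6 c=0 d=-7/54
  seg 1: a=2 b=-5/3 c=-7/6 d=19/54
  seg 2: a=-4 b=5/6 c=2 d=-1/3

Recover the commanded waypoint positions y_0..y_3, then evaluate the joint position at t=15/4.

y_0 = S_0(0) = a_0 = 0
y_1 = S_1(0) = a_1 = 2
y_2 = S_2(0) = a_2 = -4
y_3 = S_2(2) = 3
t_q=15/4 is in segment 1 (τ=3/4); S_1(τ)=31/128

y_0=0 y_1=2 y_2=-4 y_3=3
S(15/4) = 31/128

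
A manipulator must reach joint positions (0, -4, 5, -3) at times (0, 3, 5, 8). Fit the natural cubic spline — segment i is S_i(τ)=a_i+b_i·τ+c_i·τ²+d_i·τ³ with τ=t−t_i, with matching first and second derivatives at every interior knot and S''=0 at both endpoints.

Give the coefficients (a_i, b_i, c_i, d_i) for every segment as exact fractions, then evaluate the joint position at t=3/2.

Δ: Δ0=-4/3, Δ1=9/2, Δ2=-8/3
row 1: diag=10, rhs=35; c'=1/5, d'=7/2
row 2: denom=10−2·1/5=48/5; d'=(-43−2·7/2)/(48/5)=-125/24
back: M2=-125/24
back: M1=7/2−1/5·-125/24=109/24
M: M0=0, M1=109/24, M2=-125/24, M3=0
seg 0: a=0, c=M0/2=0, d=(M1−M0)/(6·3)=109/432, b=Δ0−h0·(2M0+M1)/6=-173/48
seg 1: a=-4, c=M1/2=109/48, d=(M2−M1)/(6·2)=-13/16, b=Δ1−h1·(2M1+M2)/6=77/24
seg 2: a=5, c=M2/2=-125/48, d=(M3−M2)/(6·3)=125/432, b=Δ2−h2·(2M2+M3)/6=61/24
t_q=3/2 → seg 0, τ=3/2; S=0+-173/48·τ+0·τ²+109/432·τ³=-583/128

  seg 0: a=0 b=-173/48 c=0 d=109/432
  seg 1: a=-4 b=77/24 c=109/48 d=-13/16
  seg 2: a=5 b=61/24 c=-125/48 d=125/432
S(3/2) = -583/128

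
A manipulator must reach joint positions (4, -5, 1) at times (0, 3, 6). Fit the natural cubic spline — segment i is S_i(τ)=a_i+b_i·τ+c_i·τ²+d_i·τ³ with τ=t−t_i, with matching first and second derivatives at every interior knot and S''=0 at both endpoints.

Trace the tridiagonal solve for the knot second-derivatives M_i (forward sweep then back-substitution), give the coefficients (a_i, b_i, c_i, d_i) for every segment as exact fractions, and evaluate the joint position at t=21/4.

Δ: Δ0=-3, Δ1=2
row 1: diag=12, rhs=30; c'=1/4, d'=5/2
back: M1=5/2
M: M0=0, M1=5/2, M2=0
seg 0: a=4, c=M0/2=0, d=(M1−M0)/(6·3)=5/36, b=Δ0−h0·(2M0+M1)/6=-17/4
seg 1: a=-5, c=M1/2=5/4, d=(M2−M1)/(6·3)=-5/36, b=Δ1−h1·(2M1+M2)/6=-1/2
t_q=21/4 → seg 1, τ=9/4; S=-5+-1/2·τ+5/4·τ²+-5/36·τ³=-353/256

  seg 0: a=4 b=-17/4 c=0 d=5/36
  seg 1: a=-5 b=-1/2 c=5/4 d=-5/36
S(21/4) = -353/256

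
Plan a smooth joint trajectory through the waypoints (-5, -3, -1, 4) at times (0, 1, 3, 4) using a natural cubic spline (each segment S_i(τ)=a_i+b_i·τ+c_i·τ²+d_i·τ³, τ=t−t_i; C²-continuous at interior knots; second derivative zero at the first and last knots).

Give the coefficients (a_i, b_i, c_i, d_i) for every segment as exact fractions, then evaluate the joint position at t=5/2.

Δ: Δ0=2, Δ1=1, Δ2=5
row 1: diag=6, rhs=-6; c'=1/3, d'=-1
row 2: denom=6−2·1/3=16/3; d'=(24−2·-1)/(16/3)=39/8
back: M2=39/8
back: M1=-1−1/3·39/8=-21/8
M: M0=0, M1=-21/8, M2=39/8, M3=0
seg 0: a=-5, c=M0/2=0, d=(M1−M0)/(6·1)=-7/16, b=Δ0−h0·(2M0+M1)/6=39/16
seg 1: a=-3, c=M1/2=-21/16, d=(M2−M1)/(6·2)=5/8, b=Δ1−h1·(2M1+M2)/6=9/8
seg 2: a=-1, c=M2/2=39/16, d=(M3−M2)/(6·1)=-13/16, b=Δ2−h2·(2M2+M3)/6=27/8
t_q=5/2 → seg 1, τ=3/2; S=-3+9/8·τ+-21/16·τ²+5/8·τ³=-69/32

  seg 0: a=-5 b=39/16 c=0 d=-7/16
  seg 1: a=-3 b=9/8 c=-21/16 d=5/8
  seg 2: a=-1 b=27/8 c=39/16 d=-13/16
S(5/2) = -69/32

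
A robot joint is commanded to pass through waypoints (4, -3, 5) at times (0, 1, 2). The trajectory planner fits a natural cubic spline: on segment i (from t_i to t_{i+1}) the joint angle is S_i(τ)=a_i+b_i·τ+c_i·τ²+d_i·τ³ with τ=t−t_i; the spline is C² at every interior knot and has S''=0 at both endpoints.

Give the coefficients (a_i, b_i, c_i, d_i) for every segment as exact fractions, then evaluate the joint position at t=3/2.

Δ: Δ0=-7, Δ1=8
row 1: diag=4, rhs=90; c'=1/4, d'=45/2
back: M1=45/2
M: M0=0, M1=45/2, M2=0
seg 0: a=4, c=M0/2=0, d=(M1−M0)/(6·1)=15/4, b=Δ0−h0·(2M0+M1)/6=-43/4
seg 1: a=-3, c=M1/2=45/4, d=(M2−M1)/(6·1)=-15/4, b=Δ1−h1·(2M1+M2)/6=1/2
t_q=3/2 → seg 1, τ=1/2; S=-3+1/2·τ+45/4·τ²+-15/4·τ³=-13/32

  seg 0: a=4 b=-43/4 c=0 d=15/4
  seg 1: a=-3 b=1/2 c=45/4 d=-15/4
S(3/2) = -13/32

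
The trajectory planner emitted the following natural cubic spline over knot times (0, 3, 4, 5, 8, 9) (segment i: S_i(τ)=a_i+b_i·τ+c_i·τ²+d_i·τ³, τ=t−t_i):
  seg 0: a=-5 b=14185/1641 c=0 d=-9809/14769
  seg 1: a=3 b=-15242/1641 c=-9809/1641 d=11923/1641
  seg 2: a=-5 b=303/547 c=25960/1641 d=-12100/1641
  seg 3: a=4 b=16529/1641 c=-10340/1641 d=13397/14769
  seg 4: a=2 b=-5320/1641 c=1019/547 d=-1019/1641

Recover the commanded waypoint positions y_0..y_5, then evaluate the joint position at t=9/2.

y_0=-5 y_1=3 y_2=-5 y_3=4 y_4=2 y_5=0
S(9/2) = -2773/1641

y_0 = S_0(0) = a_0 = -5
y_1 = S_1(0) = a_1 = 3
y_2 = S_2(0) = a_2 = -5
y_3 = S_3(0) = a_3 = 4
y_4 = S_4(0) = a_4 = 2
y_5 = S_4(1) = 0
t_q=9/2 is in segment 2 (τ=1/2); S_2(τ)=-2773/1641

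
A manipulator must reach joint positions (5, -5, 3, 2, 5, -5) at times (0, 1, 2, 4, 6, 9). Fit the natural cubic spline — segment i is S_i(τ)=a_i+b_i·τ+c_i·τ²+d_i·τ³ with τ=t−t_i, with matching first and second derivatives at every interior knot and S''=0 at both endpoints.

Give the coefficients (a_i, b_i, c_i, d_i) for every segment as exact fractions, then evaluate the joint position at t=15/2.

  seg 0: a=5 b=-18055/1191 c=0 d=6145/1191
  seg 1: a=-5 b=380/1191 c=6145/397 d=-9287/1191
  seg 2: a=3 b=9389/1191 c=-3142/397 d=17735/9528
  seg 3: a=2 b=-3425/2382 c=5167/1588 d=-8503/9528
  seg 4: a=5 b=1034/1191 c=-834/397 d=278/1191
S(15/2) = 3753/1588

Δ: Δ0=-10, Δ1=8, Δ2=-1/2, Δ3=3/2, Δ4=-10/3
row 1: diag=4, rhs=108; c'=1/4, d'=27
row 2: denom=6−1·1/4=23/4; d'=(-51−1·27)/(23/4)=-312/23
row 3: denom=8−2·8/23=168/23; d'=(12−2·-312/23)/(168/23)=75/14
row 4: denom=10−2·23/84=397/42; d'=(-29−2·75/14)/(397/42)=-1668/397
back: M4=-1668/397
back: M3=75/14−23/84·-1668/397=5167/794
back: M2=-312/23−8/23·5167/794=-6284/397
back: M1=27−1/4·-6284/397=12290/397
M: M0=0, M1=12290/397, M2=-6284/397, M3=5167/794, M4=-1668/397, M5=0
seg 0: a=5, c=M0/2=0, d=(M1−M0)/(6·1)=6145/1191, b=Δ0−h0·(2M0+M1)/6=-18055/1191
seg 1: a=-5, c=M1/2=6145/397, d=(M2−M1)/(6·1)=-9287/1191, b=Δ1−h1·(2M1+M2)/6=380/1191
seg 2: a=3, c=M2/2=-3142/397, d=(M3−M2)/(6·2)=17735/9528, b=Δ2−h2·(2M2+M3)/6=9389/1191
seg 3: a=2, c=M3/2=5167/1588, d=(M4−M3)/(6·2)=-8503/9528, b=Δ3−h3·(2M3+M4)/6=-3425/2382
seg 4: a=5, c=M4/2=-834/397, d=(M5−M4)/(6·3)=278/1191, b=Δ4−h4·(2M4+M5)/6=1034/1191
t_q=15/2 → seg 4, τ=3/2; S=5+1034/1191·τ+-834/397·τ²+278/1191·τ³=3753/1588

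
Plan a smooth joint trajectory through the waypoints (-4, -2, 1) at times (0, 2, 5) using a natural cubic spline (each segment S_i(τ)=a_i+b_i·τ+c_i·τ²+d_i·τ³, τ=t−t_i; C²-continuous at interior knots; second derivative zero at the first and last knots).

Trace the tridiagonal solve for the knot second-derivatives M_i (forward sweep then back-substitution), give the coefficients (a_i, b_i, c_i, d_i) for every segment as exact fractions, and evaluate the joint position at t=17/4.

Δ: Δ0=1, Δ1=1
row 1: diag=10, rhs=0; c'=3/10, d'=0
back: M1=0
M: M0=0, M1=0, M2=0
seg 0: a=-4, c=M0/2=0, d=(M1−M0)/(6·2)=0, b=Δ0−h0·(2M0+M1)/6=1
seg 1: a=-2, c=M1/2=0, d=(M2−M1)/(6·3)=0, b=Δ1−h1·(2M1+M2)/6=1
t_q=17/4 → seg 1, τ=9/4; S=-2+1·τ+0·τ²+0·τ³=1/4

  seg 0: a=-4 b=1 c=0 d=0
  seg 1: a=-2 b=1 c=0 d=0
S(17/4) = 1/4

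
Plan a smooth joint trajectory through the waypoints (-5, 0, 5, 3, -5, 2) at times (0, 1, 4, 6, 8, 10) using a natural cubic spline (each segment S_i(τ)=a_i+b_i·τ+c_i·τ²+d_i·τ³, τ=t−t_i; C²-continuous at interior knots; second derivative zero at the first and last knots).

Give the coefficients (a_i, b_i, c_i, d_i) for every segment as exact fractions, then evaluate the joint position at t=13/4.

  seg 0: a=-5 b=4643/858 c=0 d=-353/858
  seg 1: a=0 b=1792/429 c=-353/286 d=31/234
  seg 2: a=5 b=23/66 c=-6/143 d=-1085/3432
  seg 3: a=3 b=-1550/429 c=-1109/572 d=2995/3432
  seg 4: a=-5 b=-769/858 c=943/286 d=-943/1716
S(13/4) = 85281/18304

Δ: Δ0=5, Δ1=5/3, Δ2=-1, Δ3=-4, Δ4=7/2
row 1: diag=8, rhs=-20; c'=3/8, d'=-5/2
row 2: denom=10−3·3/8=71/8; d'=(-16−3·-5/2)/(71/8)=-68/71
row 3: denom=8−2·16/71=536/71; d'=(-18−2·-68/71)/(536/71)=-571/268
row 4: denom=8−2·71/268=1001/134; d'=(45−2·-571/268)/(1001/134)=943/143
back: M4=943/143
back: M3=-571/268−71/268·943/143=-1109/286
back: M2=-68/71−16/71·-1109/286=-12/143
back: M1=-5/2−3/8·-12/143=-353/143
M: M0=0, M1=-353/143, M2=-12/143, M3=-1109/286, M4=943/143, M5=0
seg 0: a=-5, c=M0/2=0, d=(M1−M0)/(6·1)=-353/858, b=Δ0−h0·(2M0+M1)/6=4643/858
seg 1: a=0, c=M1/2=-353/286, d=(M2−M1)/(6·3)=31/234, b=Δ1−h1·(2M1+M2)/6=1792/429
seg 2: a=5, c=M2/2=-6/143, d=(M3−M2)/(6·2)=-1085/3432, b=Δ2−h2·(2M2+M3)/6=23/66
seg 3: a=3, c=M3/2=-1109/572, d=(M4−M3)/(6·2)=2995/3432, b=Δ3−h3·(2M3+M4)/6=-1550/429
seg 4: a=-5, c=M4/2=943/286, d=(M5−M4)/(6·2)=-943/1716, b=Δ4−h4·(2M4+M5)/6=-769/858
t_q=13/4 → seg 1, τ=9/4; S=0+1792/429·τ+-353/286·τ²+31/234·τ³=85281/18304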